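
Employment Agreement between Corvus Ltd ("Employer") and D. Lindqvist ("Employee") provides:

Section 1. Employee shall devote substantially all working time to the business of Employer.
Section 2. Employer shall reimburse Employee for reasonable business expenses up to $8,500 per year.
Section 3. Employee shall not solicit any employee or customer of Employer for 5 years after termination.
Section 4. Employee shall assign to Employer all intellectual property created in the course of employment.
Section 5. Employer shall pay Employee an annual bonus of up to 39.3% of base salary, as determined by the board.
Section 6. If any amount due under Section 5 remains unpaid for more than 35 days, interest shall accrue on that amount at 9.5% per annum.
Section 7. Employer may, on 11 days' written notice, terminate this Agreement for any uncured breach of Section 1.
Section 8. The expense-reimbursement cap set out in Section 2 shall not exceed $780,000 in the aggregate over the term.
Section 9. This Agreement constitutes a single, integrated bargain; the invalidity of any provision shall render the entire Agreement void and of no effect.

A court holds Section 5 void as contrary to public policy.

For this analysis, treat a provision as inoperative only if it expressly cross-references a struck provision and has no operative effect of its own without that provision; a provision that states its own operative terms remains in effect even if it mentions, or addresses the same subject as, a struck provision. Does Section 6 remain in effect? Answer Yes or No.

Section 5 is struck. Section 6 operates only by reference to Section 5, so it falls with Section 5. Section 9 provides that the Agreement is not severable, so the invalidity of any one provision voids the entire Agreement. No provision of the Agreement survives. Section 6 is among the inoperative provisions, so the answer is no.

No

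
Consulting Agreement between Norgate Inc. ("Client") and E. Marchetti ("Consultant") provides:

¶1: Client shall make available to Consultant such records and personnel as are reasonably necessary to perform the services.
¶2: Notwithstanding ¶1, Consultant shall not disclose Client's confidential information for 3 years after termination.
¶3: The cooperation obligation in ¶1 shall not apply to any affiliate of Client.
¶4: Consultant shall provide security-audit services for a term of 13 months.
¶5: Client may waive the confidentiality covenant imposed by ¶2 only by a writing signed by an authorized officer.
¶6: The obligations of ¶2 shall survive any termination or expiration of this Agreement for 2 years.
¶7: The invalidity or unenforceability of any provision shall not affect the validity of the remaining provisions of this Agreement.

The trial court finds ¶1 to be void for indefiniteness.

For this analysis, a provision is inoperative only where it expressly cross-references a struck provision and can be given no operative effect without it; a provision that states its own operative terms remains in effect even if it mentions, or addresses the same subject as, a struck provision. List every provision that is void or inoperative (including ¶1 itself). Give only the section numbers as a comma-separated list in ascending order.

¶1 is struck. ¶3 operates only by reference to ¶1, so it falls with ¶1. Although ¶2 refers to ¶1, its operative terms do not depend on ¶1, so it remains in effect. ¶7 is a severability clause and preserves every provision that can still be given independent effect. That leaves ¶2, ¶4, ¶5, ¶6, and ¶7 in effect.

1, 3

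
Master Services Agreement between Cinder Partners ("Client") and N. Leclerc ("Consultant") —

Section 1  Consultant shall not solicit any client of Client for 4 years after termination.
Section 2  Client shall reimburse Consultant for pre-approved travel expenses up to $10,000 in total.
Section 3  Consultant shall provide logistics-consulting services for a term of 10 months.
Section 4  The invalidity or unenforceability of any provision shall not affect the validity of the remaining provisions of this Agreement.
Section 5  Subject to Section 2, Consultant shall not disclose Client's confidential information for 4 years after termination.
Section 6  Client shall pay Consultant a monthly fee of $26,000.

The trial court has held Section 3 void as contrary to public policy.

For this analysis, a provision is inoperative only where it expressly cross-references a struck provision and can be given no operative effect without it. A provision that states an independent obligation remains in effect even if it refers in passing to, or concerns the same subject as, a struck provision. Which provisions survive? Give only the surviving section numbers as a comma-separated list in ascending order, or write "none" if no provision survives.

1, 2, 4, 5, 6

Section 3 is struck. No other provision's operative terms depend on Section 3. Under the severability clause in Section 4, the remaining provisions continue in force. Section 1, Section 2, Section 4, Section 5, and Section 6 remain in effect.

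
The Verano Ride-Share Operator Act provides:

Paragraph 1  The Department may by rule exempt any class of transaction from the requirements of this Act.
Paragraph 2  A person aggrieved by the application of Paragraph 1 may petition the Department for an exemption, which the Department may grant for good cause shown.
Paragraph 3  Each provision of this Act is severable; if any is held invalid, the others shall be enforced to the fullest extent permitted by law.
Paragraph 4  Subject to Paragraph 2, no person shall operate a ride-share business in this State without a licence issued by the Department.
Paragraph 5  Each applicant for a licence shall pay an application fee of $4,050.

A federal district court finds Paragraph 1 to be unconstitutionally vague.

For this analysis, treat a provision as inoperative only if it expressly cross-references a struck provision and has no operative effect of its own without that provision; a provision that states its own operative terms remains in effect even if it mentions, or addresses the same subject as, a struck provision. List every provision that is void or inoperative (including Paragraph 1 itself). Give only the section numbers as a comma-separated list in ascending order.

1, 2

Paragraph 1 is struck. Paragraph 2 operates only by reference to Paragraph 1, so it falls with Paragraph 1. Although Paragraph 4 refers to Paragraph 2, its operative terms do not depend on Paragraph 2, so it remains in effect. Under the severability clause in Paragraph 3, the remaining provisions continue in force. That leaves Paragraph 3, Paragraph 4, and Paragraph 5 in effect.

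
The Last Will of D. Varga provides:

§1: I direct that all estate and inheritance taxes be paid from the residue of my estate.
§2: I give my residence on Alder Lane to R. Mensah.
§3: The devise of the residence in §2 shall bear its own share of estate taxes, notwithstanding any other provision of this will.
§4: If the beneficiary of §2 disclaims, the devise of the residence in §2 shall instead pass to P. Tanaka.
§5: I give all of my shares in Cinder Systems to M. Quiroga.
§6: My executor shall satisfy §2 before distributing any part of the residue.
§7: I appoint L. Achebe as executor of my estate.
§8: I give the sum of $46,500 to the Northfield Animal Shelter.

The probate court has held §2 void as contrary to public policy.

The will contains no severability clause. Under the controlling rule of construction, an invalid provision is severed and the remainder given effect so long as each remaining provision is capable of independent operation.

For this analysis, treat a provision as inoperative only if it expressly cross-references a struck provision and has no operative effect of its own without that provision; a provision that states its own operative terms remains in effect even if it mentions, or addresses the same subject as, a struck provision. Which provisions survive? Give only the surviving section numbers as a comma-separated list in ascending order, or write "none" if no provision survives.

1, 5, 7, 8

§2 is struck. §3 merely fixes the tax charge on §2; with §2 gone it has nothing to operate on and falls away. §4 operates only by reference to §2, so it falls with §2. §6 merely fixes the priority direction for §2; with §2 gone it has nothing to operate on and falls away. With no severability clause, the stated default rule severs what cannot stand and enforces each remaining provision that can operate on its own. §1, §5, §7, and §8 remain in effect.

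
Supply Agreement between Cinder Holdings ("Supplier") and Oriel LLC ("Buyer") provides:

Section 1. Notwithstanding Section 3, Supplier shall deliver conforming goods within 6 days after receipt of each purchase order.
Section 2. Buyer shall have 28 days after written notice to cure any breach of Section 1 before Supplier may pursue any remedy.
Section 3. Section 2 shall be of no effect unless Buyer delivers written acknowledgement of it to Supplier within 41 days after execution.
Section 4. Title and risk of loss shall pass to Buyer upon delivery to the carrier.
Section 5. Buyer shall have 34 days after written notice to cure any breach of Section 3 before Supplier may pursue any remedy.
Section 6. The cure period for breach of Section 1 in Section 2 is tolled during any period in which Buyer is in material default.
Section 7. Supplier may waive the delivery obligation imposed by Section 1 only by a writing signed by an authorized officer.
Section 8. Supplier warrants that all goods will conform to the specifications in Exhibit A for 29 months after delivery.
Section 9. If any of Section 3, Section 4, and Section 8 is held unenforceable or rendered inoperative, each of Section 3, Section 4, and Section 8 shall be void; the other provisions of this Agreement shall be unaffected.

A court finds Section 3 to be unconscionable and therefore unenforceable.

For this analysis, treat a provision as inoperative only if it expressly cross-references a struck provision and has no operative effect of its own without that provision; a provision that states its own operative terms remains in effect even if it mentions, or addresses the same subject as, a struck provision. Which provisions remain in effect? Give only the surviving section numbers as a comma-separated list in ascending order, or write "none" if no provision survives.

Section 3 is struck. Section 5 operates only by reference to Section 3, so it falls with Section 3. Although Section 1 refers to Section 3, its operative terms do not depend on Section 3, so it remains in effect. Section 9 declares Section 3, Section 4, and Section 8 mutually dependent; since one of them has fallen, all of them are of no effect. That brings down Section 4 and Section 8 as well. The remainder continues in force under Section 9. The provisions still in force are Section 1, Section 2, Section 6, Section 7, and Section 9.

1, 2, 6, 7, 9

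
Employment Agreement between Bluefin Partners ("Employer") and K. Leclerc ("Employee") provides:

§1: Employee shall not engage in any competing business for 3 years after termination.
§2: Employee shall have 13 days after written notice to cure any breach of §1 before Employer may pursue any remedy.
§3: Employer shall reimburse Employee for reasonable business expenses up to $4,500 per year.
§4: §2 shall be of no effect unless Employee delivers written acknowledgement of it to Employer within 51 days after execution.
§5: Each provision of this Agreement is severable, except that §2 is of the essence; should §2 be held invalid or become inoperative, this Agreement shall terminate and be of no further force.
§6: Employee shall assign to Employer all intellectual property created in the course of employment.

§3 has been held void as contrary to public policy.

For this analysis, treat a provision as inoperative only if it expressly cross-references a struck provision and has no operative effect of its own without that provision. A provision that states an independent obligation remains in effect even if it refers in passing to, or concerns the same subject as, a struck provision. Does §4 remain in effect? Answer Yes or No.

§3 is struck. No other provision's operative terms depend on §3. §5 makes §2 an essential term, but §2 is unaffected, so the severability proviso in §5 preserves the remaining provisions. §1, §2, §4, §5, and §6 remain in effect. §4 is among the surviving provisions, so the answer is yes.

Yes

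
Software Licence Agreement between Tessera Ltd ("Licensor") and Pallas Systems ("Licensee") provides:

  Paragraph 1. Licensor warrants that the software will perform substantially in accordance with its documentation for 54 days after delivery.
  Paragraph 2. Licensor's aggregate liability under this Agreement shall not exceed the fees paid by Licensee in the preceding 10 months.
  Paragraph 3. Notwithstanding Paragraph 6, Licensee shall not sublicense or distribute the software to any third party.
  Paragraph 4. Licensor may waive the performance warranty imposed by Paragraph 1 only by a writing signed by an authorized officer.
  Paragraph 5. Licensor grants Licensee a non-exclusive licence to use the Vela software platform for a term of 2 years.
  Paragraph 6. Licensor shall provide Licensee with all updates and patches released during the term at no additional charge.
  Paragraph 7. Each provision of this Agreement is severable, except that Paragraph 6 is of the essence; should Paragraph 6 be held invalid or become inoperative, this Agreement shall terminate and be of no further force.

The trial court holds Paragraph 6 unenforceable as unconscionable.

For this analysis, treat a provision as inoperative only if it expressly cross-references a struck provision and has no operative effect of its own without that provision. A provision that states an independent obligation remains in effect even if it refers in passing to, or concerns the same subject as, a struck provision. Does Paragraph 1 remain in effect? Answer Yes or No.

Paragraph 6 is struck. No other provision's operative terms depend on Paragraph 6. Paragraph 7 makes Paragraph 6 an essential term, and Paragraph 6 is the provision held invalid; under Paragraph 7, the entire Agreement is therefore void. No provision of the Agreement survives. Paragraph 1 is among the inoperative provisions, so the answer is no.

No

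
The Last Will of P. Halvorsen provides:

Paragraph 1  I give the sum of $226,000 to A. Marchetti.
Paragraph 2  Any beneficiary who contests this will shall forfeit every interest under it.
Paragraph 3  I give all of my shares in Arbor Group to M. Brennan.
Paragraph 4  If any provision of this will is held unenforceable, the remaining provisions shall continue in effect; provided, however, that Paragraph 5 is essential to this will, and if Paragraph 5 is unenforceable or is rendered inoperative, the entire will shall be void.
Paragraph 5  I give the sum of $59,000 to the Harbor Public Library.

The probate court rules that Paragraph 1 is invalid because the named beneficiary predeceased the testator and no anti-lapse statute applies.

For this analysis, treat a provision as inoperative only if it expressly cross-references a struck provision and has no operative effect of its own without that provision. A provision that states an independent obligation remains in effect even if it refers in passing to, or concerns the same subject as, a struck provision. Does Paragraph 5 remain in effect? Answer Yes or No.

Yes

Paragraph 1 is struck. No other provision's operative terms depend on Paragraph 1. Paragraph 4 makes Paragraph 5 an essential term, but Paragraph 5 is unaffected, so the severability proviso in Paragraph 4 preserves the remaining provisions. The provisions still in force are Paragraph 2, Paragraph 3, Paragraph 4, and Paragraph 5. Paragraph 5 is among the surviving provisions, so the answer is yes.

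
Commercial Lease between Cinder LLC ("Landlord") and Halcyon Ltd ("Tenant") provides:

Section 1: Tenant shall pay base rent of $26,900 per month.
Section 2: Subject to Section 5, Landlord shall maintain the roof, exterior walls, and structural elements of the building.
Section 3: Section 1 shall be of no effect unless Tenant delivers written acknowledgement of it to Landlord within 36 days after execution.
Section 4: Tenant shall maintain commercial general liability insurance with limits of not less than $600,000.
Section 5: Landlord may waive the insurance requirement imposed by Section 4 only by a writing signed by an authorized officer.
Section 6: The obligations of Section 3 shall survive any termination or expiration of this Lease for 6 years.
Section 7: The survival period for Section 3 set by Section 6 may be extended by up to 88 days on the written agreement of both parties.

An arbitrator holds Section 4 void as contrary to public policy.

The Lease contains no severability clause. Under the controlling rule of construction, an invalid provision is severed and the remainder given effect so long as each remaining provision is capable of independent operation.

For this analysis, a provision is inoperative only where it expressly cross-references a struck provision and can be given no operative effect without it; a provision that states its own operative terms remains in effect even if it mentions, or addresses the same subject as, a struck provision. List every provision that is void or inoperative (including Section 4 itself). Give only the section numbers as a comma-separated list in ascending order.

4, 5

Section 4 is struck. Section 5 merely fixes the waiver condition for Section 4; with Section 4 gone it has nothing to operate on and falls away. Although Section 2 refers to Section 5, its operative terms do not depend on Section 5, so it remains in effect. Under the stated default rule, only provisions that cannot operate independently fall away; the rest are enforced. The provisions still in force are Section 1, Section 2, Section 3, Section 6, and Section 7.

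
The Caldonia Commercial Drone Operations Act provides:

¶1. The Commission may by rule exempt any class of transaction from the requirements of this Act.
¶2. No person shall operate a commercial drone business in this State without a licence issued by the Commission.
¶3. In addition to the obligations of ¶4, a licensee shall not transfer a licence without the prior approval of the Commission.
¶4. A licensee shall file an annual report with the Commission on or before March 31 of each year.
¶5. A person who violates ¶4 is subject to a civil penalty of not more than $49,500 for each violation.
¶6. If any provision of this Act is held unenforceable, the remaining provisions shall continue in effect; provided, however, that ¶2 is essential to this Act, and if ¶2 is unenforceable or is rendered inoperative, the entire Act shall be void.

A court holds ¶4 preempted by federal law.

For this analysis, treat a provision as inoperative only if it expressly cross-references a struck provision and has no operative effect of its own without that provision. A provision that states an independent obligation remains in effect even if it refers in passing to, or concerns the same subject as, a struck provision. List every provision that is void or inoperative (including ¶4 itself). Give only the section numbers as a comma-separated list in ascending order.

4, 5

¶4 is struck. ¶5 merely fixes the civil penalty for violating ¶4; with ¶4 gone it has nothing to operate on and falls away. ¶3 mentions ¶4 but its own obligation stands independently of ¶4, so ¶3 is not affected. ¶6 makes ¶2 an essential term, but ¶2 is unaffected, so the severability proviso in ¶6 preserves the remaining provisions. That leaves ¶1, ¶2, ¶3, and ¶6 in effect.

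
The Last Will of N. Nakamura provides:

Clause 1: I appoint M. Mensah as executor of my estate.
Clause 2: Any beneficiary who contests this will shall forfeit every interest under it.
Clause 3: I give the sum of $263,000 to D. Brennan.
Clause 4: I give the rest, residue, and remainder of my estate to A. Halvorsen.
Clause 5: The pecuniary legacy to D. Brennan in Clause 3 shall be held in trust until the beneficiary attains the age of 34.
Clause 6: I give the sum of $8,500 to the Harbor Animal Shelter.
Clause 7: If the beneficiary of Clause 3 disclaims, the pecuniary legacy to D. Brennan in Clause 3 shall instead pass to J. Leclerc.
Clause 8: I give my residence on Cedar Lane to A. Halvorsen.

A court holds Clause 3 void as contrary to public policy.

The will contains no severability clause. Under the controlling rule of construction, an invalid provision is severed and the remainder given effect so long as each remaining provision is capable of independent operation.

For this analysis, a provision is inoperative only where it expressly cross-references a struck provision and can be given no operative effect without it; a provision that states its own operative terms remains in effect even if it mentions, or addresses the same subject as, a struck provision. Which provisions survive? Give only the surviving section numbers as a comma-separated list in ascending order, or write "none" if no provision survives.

1, 2, 4, 6, 8

Clause 3 is struck. Clause 5 has no operative effect of its own apart from Clause 3 and is therefore inoperative. Clause 7 has no operative effect of its own apart from Clause 3 and is therefore inoperative. With no severability clause, the stated default rule severs what cannot stand and enforces each remaining provision that can operate on its own. That leaves Clause 1, Clause 2, Clause 4, Clause 6, and Clause 8 in effect.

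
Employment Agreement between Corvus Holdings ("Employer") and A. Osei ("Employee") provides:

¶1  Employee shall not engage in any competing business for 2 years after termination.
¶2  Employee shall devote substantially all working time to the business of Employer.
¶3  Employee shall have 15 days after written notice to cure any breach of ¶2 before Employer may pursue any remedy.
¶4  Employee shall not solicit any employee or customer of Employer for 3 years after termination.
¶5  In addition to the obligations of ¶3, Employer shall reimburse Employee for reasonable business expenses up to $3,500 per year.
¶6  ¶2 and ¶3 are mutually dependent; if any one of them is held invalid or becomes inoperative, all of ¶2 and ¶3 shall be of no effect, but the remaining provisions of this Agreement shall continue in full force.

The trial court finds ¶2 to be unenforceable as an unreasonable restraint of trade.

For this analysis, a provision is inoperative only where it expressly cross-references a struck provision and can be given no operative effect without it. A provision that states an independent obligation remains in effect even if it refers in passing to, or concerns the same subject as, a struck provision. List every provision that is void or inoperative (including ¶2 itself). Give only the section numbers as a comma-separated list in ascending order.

¶2 is struck. ¶3 merely fixes the cure period for breach of ¶2; with ¶2 gone it has nothing to operate on and falls away. ¶5 mentions ¶3 but its own obligation stands independently of ¶3, so ¶5 is not affected. ¶6 declares ¶2 and ¶3 mutually dependent; since one of them has fallen, all of them are of no effect. The remainder continues in force under ¶6. ¶1, ¶4, ¶5, and ¶6 remain in effect.

2, 3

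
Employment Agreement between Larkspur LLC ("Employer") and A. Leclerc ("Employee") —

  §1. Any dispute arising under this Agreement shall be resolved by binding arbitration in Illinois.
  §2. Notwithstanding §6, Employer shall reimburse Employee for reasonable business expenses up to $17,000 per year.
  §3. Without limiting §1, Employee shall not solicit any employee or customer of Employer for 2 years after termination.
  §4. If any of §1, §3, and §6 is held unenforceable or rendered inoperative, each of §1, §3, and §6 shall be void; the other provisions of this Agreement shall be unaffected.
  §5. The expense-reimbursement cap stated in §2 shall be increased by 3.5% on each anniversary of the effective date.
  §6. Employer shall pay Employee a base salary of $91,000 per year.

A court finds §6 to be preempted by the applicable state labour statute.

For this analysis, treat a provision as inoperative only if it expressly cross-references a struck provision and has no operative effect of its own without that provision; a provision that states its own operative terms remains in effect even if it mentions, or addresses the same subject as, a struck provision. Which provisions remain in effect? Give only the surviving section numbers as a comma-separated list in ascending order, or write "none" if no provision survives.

§6 is struck. §2 mentions §6 but its own obligation stands independently of §6, so §2 is not affected. No other provision's operative terms depend on §6. §4 declares §1, §3, and §6 mutually dependent; since one of them has fallen, all of them are of no effect. That brings down §1 and §3 as well. The remainder continues in force under §4. That leaves §2, §4, and §5 in effect.

2, 4, 5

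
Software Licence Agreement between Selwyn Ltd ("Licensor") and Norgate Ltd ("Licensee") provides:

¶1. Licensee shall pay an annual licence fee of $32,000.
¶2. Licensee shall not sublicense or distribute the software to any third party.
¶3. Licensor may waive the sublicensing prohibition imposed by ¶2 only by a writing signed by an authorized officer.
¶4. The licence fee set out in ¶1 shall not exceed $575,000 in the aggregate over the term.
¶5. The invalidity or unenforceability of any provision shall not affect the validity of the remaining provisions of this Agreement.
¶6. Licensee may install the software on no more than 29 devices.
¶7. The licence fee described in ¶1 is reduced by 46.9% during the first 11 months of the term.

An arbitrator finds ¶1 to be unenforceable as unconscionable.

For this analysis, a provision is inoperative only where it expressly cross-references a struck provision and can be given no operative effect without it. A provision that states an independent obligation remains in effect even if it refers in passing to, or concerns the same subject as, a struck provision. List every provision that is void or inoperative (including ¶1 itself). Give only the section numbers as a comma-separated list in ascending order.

1, 4, 7

¶1 is struck. The whole of ¶4 is the aggregate cap on the licence fee, defined by reference to ¶1, so ¶4 cannot stand once ¶1 is removed. The whole of ¶7 is the introductory reduction to the licence fee, defined by reference to ¶1, so ¶7 cannot stand once ¶1 is removed. ¶5 is a severability clause and preserves every provision that can still be given independent effect. ¶2, ¶3, ¶5, and ¶6 remain in effect.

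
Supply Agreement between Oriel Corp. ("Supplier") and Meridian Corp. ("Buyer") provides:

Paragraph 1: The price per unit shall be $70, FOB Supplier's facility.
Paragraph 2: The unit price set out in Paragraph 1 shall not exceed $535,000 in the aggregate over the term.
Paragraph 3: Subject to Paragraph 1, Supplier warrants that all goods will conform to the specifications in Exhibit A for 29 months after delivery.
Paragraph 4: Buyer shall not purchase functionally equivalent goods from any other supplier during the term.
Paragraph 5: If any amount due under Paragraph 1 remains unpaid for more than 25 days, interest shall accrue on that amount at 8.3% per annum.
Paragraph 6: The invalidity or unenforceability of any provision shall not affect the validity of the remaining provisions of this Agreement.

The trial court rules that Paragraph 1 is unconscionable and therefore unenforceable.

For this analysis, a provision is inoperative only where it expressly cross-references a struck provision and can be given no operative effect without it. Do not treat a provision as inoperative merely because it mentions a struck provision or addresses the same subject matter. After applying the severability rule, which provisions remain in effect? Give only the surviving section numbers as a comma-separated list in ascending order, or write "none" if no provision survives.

3, 4, 6

Paragraph 1 is struck. Paragraph 2 operates only by reference to Paragraph 1, so it falls with Paragraph 1. Paragraph 5 has no operative effect of its own apart from Paragraph 1 and is therefore inoperative. Although Paragraph 3 refers to Paragraph 1, its operative terms do not depend on Paragraph 1, so it remains in effect. Under the severability clause in Paragraph 6, the remaining provisions continue in force. That leaves Paragraph 3, Paragraph 4, and Paragraph 6 in effect.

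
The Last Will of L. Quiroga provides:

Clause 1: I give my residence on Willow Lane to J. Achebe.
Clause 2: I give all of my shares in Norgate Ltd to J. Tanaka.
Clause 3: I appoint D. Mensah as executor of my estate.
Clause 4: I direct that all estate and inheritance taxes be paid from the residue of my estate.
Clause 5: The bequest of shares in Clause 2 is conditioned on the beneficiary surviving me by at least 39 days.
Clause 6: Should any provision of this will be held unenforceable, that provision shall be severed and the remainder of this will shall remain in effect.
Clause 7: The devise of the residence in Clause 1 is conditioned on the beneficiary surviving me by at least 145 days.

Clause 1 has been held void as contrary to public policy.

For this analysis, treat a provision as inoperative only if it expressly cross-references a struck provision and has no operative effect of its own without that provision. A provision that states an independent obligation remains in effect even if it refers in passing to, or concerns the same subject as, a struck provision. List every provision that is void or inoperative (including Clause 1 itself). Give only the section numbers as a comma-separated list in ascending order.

Clause 1 is struck. Clause 7 has no operative effect of its own apart from Clause 1 and is therefore inoperative. Under the severability clause in Clause 6, the remaining provisions continue in force. That leaves Clause 2, Clause 3, Clause 4, Clause 5, and Clause 6 in effect.

1, 7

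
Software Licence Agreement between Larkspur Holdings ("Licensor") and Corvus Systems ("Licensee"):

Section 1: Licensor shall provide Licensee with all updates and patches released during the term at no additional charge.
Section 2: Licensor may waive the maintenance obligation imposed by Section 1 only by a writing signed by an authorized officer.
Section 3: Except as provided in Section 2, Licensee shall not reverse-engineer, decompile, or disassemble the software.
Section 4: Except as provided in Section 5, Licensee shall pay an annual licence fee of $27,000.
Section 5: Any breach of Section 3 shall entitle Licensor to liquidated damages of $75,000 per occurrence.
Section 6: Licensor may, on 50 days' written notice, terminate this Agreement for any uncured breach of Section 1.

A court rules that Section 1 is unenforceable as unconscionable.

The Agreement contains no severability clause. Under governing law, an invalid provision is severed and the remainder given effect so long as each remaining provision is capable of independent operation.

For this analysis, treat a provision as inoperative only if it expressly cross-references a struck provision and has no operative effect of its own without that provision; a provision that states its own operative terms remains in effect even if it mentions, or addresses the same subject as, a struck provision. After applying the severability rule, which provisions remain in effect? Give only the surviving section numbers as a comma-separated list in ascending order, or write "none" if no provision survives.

Section 1 is struck. Section 2 merely fixes the waiver condition for Section 1; with Section 1 gone it has nothing to operate on and falls away. Section 6 operates only by reference to Section 1, so it falls with Section 1. Section 3 mentions Section 2 but its own obligation stands independently of Section 2, so Section 3 is not affected. With no severability clause, the stated default rule severs what cannot stand and enforces each remaining provision that can operate on its own. That leaves Section 3, Section 4, and Section 5 in effect.

3, 4, 5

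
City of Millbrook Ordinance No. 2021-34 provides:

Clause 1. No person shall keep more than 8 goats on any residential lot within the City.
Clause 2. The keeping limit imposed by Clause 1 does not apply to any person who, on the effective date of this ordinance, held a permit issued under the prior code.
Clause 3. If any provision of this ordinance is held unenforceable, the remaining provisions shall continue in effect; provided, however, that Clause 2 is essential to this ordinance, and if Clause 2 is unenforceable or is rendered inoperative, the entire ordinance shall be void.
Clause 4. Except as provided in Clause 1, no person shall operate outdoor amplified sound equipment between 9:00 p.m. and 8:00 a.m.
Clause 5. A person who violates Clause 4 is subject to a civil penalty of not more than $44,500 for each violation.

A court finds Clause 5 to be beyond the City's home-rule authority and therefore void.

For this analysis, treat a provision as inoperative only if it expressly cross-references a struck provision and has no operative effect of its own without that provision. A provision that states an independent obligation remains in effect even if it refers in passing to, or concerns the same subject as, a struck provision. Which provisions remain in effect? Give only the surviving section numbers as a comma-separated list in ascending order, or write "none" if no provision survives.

Clause 5 is struck. Nothing else in the ordinance is defined by reference to Clause 5. Clause 3 makes Clause 2 an essential term, but Clause 2 is unaffected, so the severability proviso in Clause 3 preserves the remaining provisions. Clause 1, Clause 2, Clause 3, and Clause 4 remain in effect.

1, 2, 3, 4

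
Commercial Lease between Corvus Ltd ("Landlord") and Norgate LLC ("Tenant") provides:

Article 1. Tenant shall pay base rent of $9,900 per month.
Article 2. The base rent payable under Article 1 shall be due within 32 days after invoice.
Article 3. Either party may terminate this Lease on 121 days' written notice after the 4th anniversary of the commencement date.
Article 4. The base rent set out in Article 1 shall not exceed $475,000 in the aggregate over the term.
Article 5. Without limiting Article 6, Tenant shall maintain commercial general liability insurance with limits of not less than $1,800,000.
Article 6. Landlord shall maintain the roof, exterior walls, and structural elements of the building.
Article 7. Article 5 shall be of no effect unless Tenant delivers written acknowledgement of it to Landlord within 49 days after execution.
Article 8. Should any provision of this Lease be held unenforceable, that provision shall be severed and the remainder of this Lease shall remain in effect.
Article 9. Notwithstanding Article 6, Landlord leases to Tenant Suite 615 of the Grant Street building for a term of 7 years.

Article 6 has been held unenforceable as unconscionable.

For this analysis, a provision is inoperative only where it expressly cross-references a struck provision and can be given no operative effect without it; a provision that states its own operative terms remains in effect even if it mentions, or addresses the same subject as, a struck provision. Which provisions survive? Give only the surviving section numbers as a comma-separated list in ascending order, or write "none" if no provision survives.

1, 2, 3, 4, 5, 7, 8, 9

Article 6 is struck. Article 9 mentions Article 6 but its own obligation stands independently of Article 6, so Article 9 is not affected. Although Article 5 refers to Article 6, its operative terms do not depend on Article 6, so it remains in effect. No other provision's operative terms depend on Article 6. Under the severability clause in Article 8, the remaining provisions continue in force. That leaves Article 1, Article 2, Article 3, Article 4, Article 5, Article 7, Article 8, and Article 9 in effect.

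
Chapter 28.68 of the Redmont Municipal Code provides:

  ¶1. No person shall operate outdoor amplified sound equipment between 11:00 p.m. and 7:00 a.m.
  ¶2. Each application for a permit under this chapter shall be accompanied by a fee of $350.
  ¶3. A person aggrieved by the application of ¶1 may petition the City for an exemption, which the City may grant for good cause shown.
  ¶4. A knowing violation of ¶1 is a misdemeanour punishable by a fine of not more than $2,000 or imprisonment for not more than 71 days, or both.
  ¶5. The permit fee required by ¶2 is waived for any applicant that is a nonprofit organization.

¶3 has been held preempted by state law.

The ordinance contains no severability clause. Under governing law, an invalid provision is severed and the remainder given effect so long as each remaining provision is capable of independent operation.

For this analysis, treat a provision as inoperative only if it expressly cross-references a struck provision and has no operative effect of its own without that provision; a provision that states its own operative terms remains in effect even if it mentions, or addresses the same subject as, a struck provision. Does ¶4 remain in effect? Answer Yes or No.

Yes

¶3 is struck. No other provision's operative terms depend on ¶3. Under the stated default rule, only provisions that cannot operate independently fall away; the rest are enforced. That leaves ¶1, ¶2, ¶4, and ¶5 in effect. ¶4 is among the surviving provisions, so the answer is yes.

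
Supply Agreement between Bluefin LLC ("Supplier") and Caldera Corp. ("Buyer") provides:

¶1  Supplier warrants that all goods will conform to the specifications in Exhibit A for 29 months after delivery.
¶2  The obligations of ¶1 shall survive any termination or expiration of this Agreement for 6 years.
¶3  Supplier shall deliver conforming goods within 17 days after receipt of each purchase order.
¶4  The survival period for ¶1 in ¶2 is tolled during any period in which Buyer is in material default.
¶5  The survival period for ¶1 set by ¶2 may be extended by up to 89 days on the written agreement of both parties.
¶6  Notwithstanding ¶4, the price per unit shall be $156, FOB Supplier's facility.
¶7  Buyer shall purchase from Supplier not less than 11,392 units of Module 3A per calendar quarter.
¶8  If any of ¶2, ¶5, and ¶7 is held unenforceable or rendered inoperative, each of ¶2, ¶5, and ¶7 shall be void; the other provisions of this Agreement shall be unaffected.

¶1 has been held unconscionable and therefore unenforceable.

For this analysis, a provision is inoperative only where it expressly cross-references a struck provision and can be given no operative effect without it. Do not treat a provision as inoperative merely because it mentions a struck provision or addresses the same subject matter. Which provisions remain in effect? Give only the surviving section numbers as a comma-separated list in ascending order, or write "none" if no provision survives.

3, 6, 8

¶1 is struck. ¶2 has no operative effect of its own apart from ¶1 and is therefore inoperative. The whole of ¶4 is the tolling of the survival period for ¶1, defined by reference to ¶2, so ¶4 cannot stand once ¶2 is removed. The whole of ¶5 is the extension of the survival period for ¶1, defined by reference to ¶2, so ¶5 cannot stand once ¶2 is removed. ¶6 mentions ¶4 but its own obligation stands independently of ¶4, so ¶6 is not affected. ¶8 declares ¶2, ¶5, and ¶7 mutually dependent; since one of them has fallen, all of them are of no effect. That brings down ¶7 as well. The remainder continues in force under ¶8. ¶3, ¶6, and ¶8 remain in effect.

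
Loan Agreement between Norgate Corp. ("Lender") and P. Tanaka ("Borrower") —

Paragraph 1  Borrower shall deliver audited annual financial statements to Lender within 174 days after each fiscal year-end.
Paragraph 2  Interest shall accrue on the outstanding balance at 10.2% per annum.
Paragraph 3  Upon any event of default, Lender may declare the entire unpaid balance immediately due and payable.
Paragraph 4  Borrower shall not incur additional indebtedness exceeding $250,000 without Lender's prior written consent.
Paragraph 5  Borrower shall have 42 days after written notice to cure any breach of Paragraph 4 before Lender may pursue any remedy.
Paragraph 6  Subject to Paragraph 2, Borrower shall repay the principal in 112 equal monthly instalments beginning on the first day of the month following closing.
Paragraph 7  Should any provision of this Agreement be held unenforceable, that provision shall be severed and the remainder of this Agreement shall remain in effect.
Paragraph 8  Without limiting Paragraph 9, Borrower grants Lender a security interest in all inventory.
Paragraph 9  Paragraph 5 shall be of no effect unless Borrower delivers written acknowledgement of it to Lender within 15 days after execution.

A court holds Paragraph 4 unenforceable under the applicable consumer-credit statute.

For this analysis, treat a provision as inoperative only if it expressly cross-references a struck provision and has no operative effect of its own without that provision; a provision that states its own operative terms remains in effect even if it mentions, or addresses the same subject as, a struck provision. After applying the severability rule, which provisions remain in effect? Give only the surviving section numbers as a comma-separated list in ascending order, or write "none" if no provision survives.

Paragraph 4 is struck. The only function of Paragraph 5 is the cure period for breach of Paragraph 4, so it cannot stand once Paragraph 4 is removed. The only function of Paragraph 9 is the acknowledgement condition for Paragraph 5, so it cannot stand once Paragraph 5 is removed. Although Paragraph 8 refers to Paragraph 9, its operative terms do not depend on Paragraph 9, so it remains in effect. Paragraph 7 is a severability clause and preserves every provision that can still be given independent effect. The provisions still in force are Paragraph 1, Paragraph 2, Paragraph 3, Paragraph 6, Paragraph 7, and Paragraph 8.

1, 2, 3, 6, 7, 8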